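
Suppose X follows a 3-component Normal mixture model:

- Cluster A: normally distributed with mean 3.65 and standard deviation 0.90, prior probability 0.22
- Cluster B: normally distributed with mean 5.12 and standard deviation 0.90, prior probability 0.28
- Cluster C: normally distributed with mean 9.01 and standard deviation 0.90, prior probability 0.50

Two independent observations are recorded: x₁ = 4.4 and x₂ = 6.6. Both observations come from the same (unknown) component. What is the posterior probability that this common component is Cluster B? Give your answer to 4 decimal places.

0.9865

P(component k | x) = π_k·f_k(x) / marginal(x), where marginal(x) = Σ_j π_j·f_j(x).
Since both observations come from the same component, the likelihood for component k is f_k(x₁)·f_k(x₂).
  p_A = [(1/(0.90·√(2π)))·exp(−(4.4−3.65)²/(2·0.90²)) = 0.443269·exp(-0.34722) = 0.313235] × [0.00205909] = 0.00064498
  p_B = [(1/(0.90·√(2π)))·exp(−(4.4−5.12)²/(2·0.90²)) = 0.443269·exp(-0.32000) = 0.32188] × [0.114672] = 0.0369107
  p_C = [(1/(0.90·√(2π)))·exp(−(4.4−9.01)²/(2·0.90²)) = 0.443269·exp(-13.11858) = 8.89899e-07] × [0.0122918] = 1.09384e-08
Prior × likelihood for each component:
  π_A·p_A = 0.22 × 0.00064498 = 0.000141896
  π_B·p_B = 0.28 × 0.0369107 = 0.010335
  π_C·p_C = 0.50 × 1.09384e-08 = 5.46922e-09
Evidence: 0.000141896 + 0.010335 + 5.46922e-09 = 0.0104769
P(Cluster B | data) = 0.010335 / 0.0104769 ≈ 0.9865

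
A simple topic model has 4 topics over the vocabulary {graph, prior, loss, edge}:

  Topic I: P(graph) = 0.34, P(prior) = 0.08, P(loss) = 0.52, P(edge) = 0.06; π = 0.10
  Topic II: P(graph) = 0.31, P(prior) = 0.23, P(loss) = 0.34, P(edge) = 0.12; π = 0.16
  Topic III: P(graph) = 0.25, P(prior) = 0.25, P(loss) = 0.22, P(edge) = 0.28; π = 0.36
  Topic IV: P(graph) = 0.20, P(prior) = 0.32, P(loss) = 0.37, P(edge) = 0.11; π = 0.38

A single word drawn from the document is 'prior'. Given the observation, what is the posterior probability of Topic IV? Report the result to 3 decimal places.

0.474

Posterior ∝ prior × likelihood, so P(k | x) ∝ π_k f_k(x); normalise over all components.
Component likelihoods at x = 'prior':
  f_I = P(prior | comp) = 0.08
  f_II = P(prior | comp) = 0.23
  f_III = P(prior | comp) = 0.25
  f_IV = P(prior | comp) = 0.32
Unnormalised posteriors:
  π_I·f_I = 0.10 × 0.08 = 0.008
  π_II·f_II = 0.16 × 0.23 = 0.0368
  π_III·f_III = 0.36 × 0.25 = 0.09
  π_IV·f_IV = 0.38 × 0.32 = 0.1216
Sum: 0.008 + 0.0368 + 0.09 + 0.1216 = 0.2564
P(Topic IV | x) = 0.1216 / 0.2564 ≈ 0.474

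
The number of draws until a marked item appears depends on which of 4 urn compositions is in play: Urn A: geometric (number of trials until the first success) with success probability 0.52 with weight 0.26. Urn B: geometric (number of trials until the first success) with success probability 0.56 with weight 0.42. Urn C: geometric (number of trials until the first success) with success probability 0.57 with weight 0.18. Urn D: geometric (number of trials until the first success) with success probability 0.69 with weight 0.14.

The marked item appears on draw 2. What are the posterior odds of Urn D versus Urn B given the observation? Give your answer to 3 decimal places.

0.289

Since P(k|x) ∝ π_k f_k(x), the posterior odds are π_i f_i(x) / (π_j f_j(x)).
Component likelihoods at x = 2:
  p_A = 0.52·(1−0.52)^1 = 0.52·0.48 = 0.2496
  p_B = 0.56·(1−0.56)^1 = 0.56·0.44 = 0.2464
  p_C = 0.57·(1−0.57)^1 = 0.57·0.43 = 0.2451
  p_D = 0.69·(1−0.69)^1 = 0.69·0.31 = 0.2139
0.029946 / 0.103488 ≈ 0.289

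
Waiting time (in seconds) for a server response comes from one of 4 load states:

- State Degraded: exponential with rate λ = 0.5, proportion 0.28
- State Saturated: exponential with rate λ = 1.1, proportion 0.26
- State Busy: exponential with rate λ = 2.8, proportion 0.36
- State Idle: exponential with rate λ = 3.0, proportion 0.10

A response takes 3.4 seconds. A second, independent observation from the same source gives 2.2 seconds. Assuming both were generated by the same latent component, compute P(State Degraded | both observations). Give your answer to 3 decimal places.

0.865

P(component k | x) = P(Z=k)·f_k(x) / marginal(x), where marginal(x) = Σ_j P(Z=j)·f_j(x).
Since both observations come from the same component, the likelihood for component k is f_k(x₁)·f_k(x₂).
  p_Degraded = [0.5·e^(−0.5·3.4) = 0.5·e^(−1.7000) = 0.0913418] × [0.166436] = 0.0152025
  p_Saturated = [1.1·e^(−1.1·3.4) = 1.1·e^(−3.7400) = 0.0261295] × [0.0978138] = 0.00255583
  p_Busy = [2.8·e^(−2.8·3.4) = 2.8·e^(−9.5200) = 0.000205435] × [0.00591431] = 1.21501e-06
  p_Idle = [3.0·e^(−3.0·3.4) = 3.0·e^(−10.2000) = 0.000111511] × [0.0040811] = 4.55088e-07
Unnormalised posteriors:
  P(Z=Degraded)·p_Degraded = 0.28 × 0.0152025 = 0.0042567
  P(Z=Saturated)·p_Saturated = 0.26 × 0.00255583 = 0.000664515
  P(Z=Busy)·p_Busy = 0.36 × 1.21501e-06 = 4.37402e-07
  P(Z=Idle)·p_Idle = 0.10 × 4.55088e-07 = 4.55088e-08
Sum: 0.0042567 + 0.000664515 + 4.37402e-07 + 4.55088e-08 = 0.0049217
So the posterior for State Degraded is 0.0042567 / 0.0049217 ≈ 0.865.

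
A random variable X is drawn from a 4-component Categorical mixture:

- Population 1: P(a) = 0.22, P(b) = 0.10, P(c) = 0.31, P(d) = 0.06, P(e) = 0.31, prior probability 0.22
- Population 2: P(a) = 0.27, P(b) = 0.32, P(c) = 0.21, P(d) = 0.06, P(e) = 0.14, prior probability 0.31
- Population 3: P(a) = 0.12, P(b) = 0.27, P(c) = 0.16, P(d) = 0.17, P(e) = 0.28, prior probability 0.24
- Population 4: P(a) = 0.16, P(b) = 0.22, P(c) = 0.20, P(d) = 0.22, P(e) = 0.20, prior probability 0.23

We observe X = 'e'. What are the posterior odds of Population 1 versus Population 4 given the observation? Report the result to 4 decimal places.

1.4826

Posterior odds = (P(Z=i) f_i(x)) / (P(Z=j) f_j(x)); the normalising sum cancels.
Component likelihoods at x = 'e':
  f_1 = 0.31
  f_2 = 0.14
  f_3 = 0.28
  f_4 = 0.2
Posterior odds = (P(Z=1)·f_1) / (P(Z=4)·f_4) = (0.22·0.31) / (0.23·0.2) = 0.0682 / 0.046 ≈ 1.4826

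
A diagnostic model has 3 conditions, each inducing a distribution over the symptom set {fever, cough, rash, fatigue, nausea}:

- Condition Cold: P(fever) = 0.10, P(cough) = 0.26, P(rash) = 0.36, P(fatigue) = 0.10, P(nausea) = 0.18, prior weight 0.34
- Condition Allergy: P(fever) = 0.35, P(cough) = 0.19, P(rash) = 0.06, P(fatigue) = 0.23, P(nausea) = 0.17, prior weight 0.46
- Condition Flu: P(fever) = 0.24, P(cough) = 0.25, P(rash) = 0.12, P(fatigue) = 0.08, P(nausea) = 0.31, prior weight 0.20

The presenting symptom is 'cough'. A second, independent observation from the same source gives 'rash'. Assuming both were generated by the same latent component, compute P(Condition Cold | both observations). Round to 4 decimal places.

By Bayes' theorem, P(k | x) = π_k f_k(x) / Σ_j π_j f_j(x).
Since both observations come from the same component, the likelihood for component k is f_k(x₁)·f_k(x₂).
  p_Cold = [0.26] × [0.36] = 0.0936
  p_Allergy = [0.19] × [0.06] = 0.0114
  p_Flu = [0.25] × [0.12] = 0.03
Unnormalised posteriors:
  π_Cold·p_Cold = 0.34 × 0.0936 = 0.031824
  π_Allergy·p_Allergy = 0.46 × 0.0114 = 0.005244
  π_Flu·p_Flu = 0.20 × 0.03 = 0.006
Normaliser: 0.031824 + 0.005244 + 0.006 = 0.043068
P(Condition Cold | x₁,x₂) = 0.031824 / 0.043068 ≈ 0.7389

0.7389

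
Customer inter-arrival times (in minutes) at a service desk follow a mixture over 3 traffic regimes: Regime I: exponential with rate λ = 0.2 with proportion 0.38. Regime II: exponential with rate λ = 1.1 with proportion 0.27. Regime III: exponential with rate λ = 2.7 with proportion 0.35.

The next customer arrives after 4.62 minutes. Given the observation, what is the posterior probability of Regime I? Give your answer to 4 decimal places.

0.9423

Apply Bayes' rule: the posterior for each component is proportional to its prior times its likelihood at x.
Exponential densities:
  p_I = 0.2·e^(−0.2·4.62) = 0.2·e^(−0.9240) = 0.0793856
  p_II = 1.1·e^(−1.1·4.62) = 1.1·e^(−5.0820) = 0.00682823
  p_III = 2.7·e^(−2.7·4.62) = 2.7·e^(−12.4740) = 1.0327e-05
Weight by the priors:
  π_I·p_I = 0.38 × 0.0793856 = 0.0301665
  π_II·p_II = 0.27 × 0.00682823 = 0.00184362
  π_III·p_III = 0.35 × 1.0327e-05 = 3.61445e-06
Evidence: 0.0301665 + 0.00184362 + 3.61445e-06 = 0.0320138
P(Regime I | 4.62 minutes) = 0.0301665 / 0.0320138 ≈ 0.9423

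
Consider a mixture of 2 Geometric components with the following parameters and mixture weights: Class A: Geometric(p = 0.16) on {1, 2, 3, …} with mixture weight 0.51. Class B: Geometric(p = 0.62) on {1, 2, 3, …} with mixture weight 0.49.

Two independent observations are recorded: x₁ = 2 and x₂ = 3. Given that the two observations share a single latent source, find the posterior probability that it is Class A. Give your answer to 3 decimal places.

The responsibility of component k is π_k f_k(x) divided by Σ_j π_j f_j(x).
Since both observations come from the same component, the likelihood for component k is f_k(x₁)·f_k(x₂).
  L_A = [0.1344] × [0.112896] = 0.0151732
  L_B = [0.2356] × [0.089528] = 0.0210928
Weight by the priors:
  π_A·L_A = 0.51 × 0.0151732 = 0.00773834
  π_B·L_B = 0.49 × 0.0210928 = 0.0103355
Denominator: 0.00773834 + 0.0103355 = 0.0180738
Responsibility of Class A: 0.00773834 / 0.0180738 ≈ 0.428

0.428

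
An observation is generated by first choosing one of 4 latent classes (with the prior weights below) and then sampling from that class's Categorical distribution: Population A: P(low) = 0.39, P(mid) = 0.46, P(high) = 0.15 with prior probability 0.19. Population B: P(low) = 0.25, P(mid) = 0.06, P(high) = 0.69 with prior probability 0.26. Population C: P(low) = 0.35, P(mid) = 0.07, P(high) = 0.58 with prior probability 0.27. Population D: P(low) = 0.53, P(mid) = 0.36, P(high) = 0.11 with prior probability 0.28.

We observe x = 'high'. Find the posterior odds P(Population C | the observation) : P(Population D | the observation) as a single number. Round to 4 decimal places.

5.0844

Since P(k|x) ∝ π_k f_k(x), the posterior odds are π_i f_i(x) / (π_j f_j(x)).
Categorical probabilities:
  f_A = P(high | comp) = 0.15
  f_B = P(high | comp) = 0.69
  f_C = P(high | comp) = 0.58
  f_D = P(high | comp) = 0.11
Odds = (0.27/0.28) × (0.58/0.11) = 0.964286 × 5.27273 ≈ 5.0844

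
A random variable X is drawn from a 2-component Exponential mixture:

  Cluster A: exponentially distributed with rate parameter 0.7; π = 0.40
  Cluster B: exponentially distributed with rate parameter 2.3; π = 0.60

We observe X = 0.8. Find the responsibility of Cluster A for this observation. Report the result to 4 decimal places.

Posterior ∝ prior × likelihood, so P(k | x) ∝ π_k f_k(x); normalise over all components.
Exponential densities:
  L_A = 0.7·e^(−0.7·0.8) = 0.7·e^(−0.5600) = 0.399846
  L_B = 2.3·e^(−2.3·0.8) = 2.3·e^(−1.8400) = 0.36528
Multiply by the mixture weights:
  π_A·L_A = 0.40 × 0.399846 = 0.159939
  π_B·L_B = 0.60 × 0.36528 = 0.219168
Denominator: 0.159939 + 0.219168 = 0.379107
So the posterior for Cluster A is 0.159939 / 0.379107 ≈ 0.4219.

0.4219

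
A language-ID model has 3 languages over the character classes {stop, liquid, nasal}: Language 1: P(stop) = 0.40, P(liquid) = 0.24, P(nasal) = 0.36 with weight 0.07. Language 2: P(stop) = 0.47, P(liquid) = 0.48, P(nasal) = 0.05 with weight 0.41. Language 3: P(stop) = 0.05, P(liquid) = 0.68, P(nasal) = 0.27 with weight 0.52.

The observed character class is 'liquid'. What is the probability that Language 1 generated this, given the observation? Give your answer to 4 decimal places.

Apply Bayes' rule: the posterior for each component is proportional to its prior times its likelihood at x.
Evaluate each component's likelihood at the observed value:
  L_1 = P(liquid | comp) = 0.24
  L_2 = P(liquid | comp) = 0.48
  L_3 = P(liquid | comp) = 0.68
Prior × likelihood for each component:
  π_1·L_1 = 0.07 × 0.24 = 0.0168
  π_2·L_2 = 0.41 × 0.48 = 0.1968
  π_3·L_3 = 0.52 × 0.68 = 0.3536
Marginal: 0.0168 + 0.1968 + 0.3536 = 0.5672
Responsibility of Language 1: 0.0168 / 0.5672 ≈ 0.0296

0.0296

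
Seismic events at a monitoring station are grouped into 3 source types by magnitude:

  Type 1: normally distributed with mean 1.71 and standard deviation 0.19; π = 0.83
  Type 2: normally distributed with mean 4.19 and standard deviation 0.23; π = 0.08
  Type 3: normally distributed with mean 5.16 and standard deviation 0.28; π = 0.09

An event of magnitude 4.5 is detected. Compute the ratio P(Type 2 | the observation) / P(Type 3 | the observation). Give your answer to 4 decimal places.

The posterior odds equal the prior odds times the likelihood ratio: (π_i/π_j)·(f_i(x)/f_j(x)).
Component likelihoods at x = 4.5:
  f_1 = (1/(0.19·√(2π)))·exp(−(4.5−1.71)²/(2·0.19²)) = 2.099696·exp(-107.81302) = 3.15905e-47
  f_2 = (1/(0.23·√(2π)))·exp(−(4.5−4.19)²/(2·0.23²)) = 1.734532·exp(-0.90832) = 0.699367
  f_3 = (1/(0.28·√(2π)))·exp(−(4.5−5.16)²/(2·0.28²)) = 1.424794·exp(-2.77806) = 0.0885636
0.0559493 / 0.00797073 ≈ 7.0194

7.0194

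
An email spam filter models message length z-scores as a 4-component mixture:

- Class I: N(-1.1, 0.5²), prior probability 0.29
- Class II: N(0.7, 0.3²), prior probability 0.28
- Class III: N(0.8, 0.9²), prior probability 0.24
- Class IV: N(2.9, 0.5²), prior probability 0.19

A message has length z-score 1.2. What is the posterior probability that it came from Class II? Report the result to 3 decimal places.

0.489

By Bayes' theorem, P(k | x) = π_k f_k(x) / Σ_j π_j f_j(x).
Evaluate each component's likelihood at the observed value:
  L_I = (1/(0.5·√(2π)))·exp(−(1.2−-1.1)²/(2·0.5²)) = 0.797885·exp(-10.58000) = 2.02817e-05
  L_II = (1/(0.3·√(2π)))·exp(−(1.2−0.7)²/(2·0.3²)) = 1.329808·exp(-1.38889) = 0.33159
  L_III = (1/(0.9·√(2π)))·exp(−(1.2−0.8)²/(2·0.9²)) = 0.443269·exp(-0.09877) = 0.401582
  L_IV = (1/(0.5·√(2π)))·exp(−(1.2−2.9)²/(2·0.5²)) = 0.797885·exp(-5.78000) = 0.00246444
Weight by the priors:
  π_I·L_I = 0.29 × 2.02817e-05 = 5.88169e-06
  π_II·L_II = 0.28 × 0.33159 = 0.0928453
  π_III·L_III = 0.24 × 0.401582 = 0.0963797
  π_IV·L_IV = 0.19 × 0.00246444 = 0.000468243
Evidence: 5.88169e-06 + 0.0928453 + 0.0963797 + 0.000468243 = 0.189699
Responsibility of Class II: 0.0928453 / 0.189699 ≈ 0.489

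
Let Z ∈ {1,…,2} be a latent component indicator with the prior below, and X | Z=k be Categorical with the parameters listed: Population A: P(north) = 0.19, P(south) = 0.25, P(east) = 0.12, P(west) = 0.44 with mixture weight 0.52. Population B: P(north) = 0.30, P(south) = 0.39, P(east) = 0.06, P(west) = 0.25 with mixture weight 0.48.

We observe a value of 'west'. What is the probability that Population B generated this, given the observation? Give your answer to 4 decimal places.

0.3440

The responsibility of component k is P(Z=k) f_k(x) divided by Σ_j P(Z=j) f_j(x).
Component likelihoods at x = 'west':
  p_A = P(west | comp) = 0.44
  p_B = P(west | comp) = 0.25
Weight by the priors:
  P(Z=A)·p_A = 0.52 × 0.44 = 0.2288
  P(Z=B)·p_B = 0.48 × 0.25 = 0.12
Evidence: 0.2288 + 0.12 = 0.3488
P(Population B | 'west') = 0.12 / 0.3488 ≈ 0.3440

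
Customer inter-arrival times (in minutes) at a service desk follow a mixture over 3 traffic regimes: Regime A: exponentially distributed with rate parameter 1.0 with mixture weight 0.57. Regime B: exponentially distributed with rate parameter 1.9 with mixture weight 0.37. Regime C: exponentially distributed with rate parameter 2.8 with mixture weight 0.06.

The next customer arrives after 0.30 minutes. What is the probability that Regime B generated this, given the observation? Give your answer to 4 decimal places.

0.4455

By Bayes' theorem, P(k | x) = π_k f_k(x) / Σ_j π_j f_j(x).
Component likelihoods at x = 0.30 minutes:
  L_A = 1.0·e^(−1.0·0.30) = 1.0·e^(−0.3000) = 0.740818
  L_B = 1.9·e^(−1.9·0.30) = 1.9·e^(−0.5700) = 1.0745
  L_C = 2.8·e^(−2.8·0.30) = 2.8·e^(−0.8400) = 1.20879
Prior × likelihood for each component:
  π_A·L_A = 0.57 × 0.740818 = 0.422266
  π_B·L_B = 0.37 × 1.0745 = 0.397564
  π_C·L_C = 0.06 × 1.20879 = 0.0725274
Evidence: 0.422266 + 0.397564 + 0.0725274 = 0.892358
Responsibility of Regime B: 0.397564 / 0.892358 ≈ 0.4455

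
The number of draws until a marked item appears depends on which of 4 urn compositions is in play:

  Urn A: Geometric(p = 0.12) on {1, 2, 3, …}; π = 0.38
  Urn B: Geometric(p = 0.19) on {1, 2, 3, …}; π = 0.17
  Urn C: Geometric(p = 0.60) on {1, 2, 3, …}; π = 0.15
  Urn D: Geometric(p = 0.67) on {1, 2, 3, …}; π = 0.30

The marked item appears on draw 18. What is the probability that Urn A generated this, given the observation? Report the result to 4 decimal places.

P(component k | x) = w_k·f_k(x) / marginal(x), where marginal(x) = Σ_j w_j·f_j(x).
Geometric probabilities:
  f_A = 0.013658
  f_B = 0.00528444
  f_C = 1.03079e-07
  f_D = 4.37333e-09
Prior × likelihood for each component:
  w_A·f_A = 0.38 × 0.013658 = 0.00519003
  w_B·f_B = 0.17 × 0.00528444 = 0.000898355
  w_C·f_C = 0.15 × 1.03079e-07 = 1.54619e-08
  w_D·f_D = 0.30 × 4.37333e-09 = 1.312e-09
Marginal: 0.00519003 + 0.000898355 + 1.54619e-08 + 1.312e-09 = 0.00608841
Responsibility of Urn A: 0.00519003 / 0.00608841 ≈ 0.8524

0.8524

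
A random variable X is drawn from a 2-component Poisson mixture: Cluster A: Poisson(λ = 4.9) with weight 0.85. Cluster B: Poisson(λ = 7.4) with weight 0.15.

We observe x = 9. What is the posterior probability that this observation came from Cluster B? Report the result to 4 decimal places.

The responsibility of component k is P(Z=k) f_k(x) divided by Σ_j P(Z=j) f_j(x).
Poisson probabilities:
  p_A = e^(−4.9)·4.9^9/9! = 0.0334163
  p_B = e^(−7.4)·7.4^9/9! = 0.112084
Unnormalised posteriors:
  P(Z=A)·p_A = 0.85 × 0.0334163 = 0.0284039
  P(Z=B)·p_B = 0.15 × 0.112084 = 0.0168126
Normaliser: 0.0284039 + 0.0168126 = 0.0452165
Responsibility of Cluster B: 0.0168126 / 0.0452165 ≈ 0.3718

0.3718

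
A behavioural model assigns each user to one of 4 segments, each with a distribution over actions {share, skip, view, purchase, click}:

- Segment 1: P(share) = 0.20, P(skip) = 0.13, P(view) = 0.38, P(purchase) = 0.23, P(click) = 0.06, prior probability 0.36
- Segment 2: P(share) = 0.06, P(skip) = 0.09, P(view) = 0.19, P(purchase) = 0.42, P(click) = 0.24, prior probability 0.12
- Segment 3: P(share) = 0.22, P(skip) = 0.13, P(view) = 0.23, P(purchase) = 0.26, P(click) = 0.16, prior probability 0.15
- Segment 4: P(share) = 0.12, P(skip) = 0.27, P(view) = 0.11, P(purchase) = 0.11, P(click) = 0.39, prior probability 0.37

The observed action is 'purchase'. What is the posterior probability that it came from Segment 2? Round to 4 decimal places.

0.2367

P(component k | x) = π_k·f_k(x) / marginal(x), where marginal(x) = Σ_j π_j·f_j(x).
Evaluate each component's likelihood at the observed value:
  p_1 = P(purchase | comp) = 0.23
  p_2 = P(purchase | comp) = 0.42
  p_3 = P(purchase | comp) = 0.26
  p_4 = P(purchase | comp) = 0.11
Multiply by the mixture weights:
  π_1·p_1 = 0.36 × 0.23 = 0.0828
  π_2·p_2 = 0.12 × 0.42 = 0.0504
  π_3·p_3 = 0.15 × 0.26 = 0.039
  π_4·p_4 = 0.37 × 0.11 = 0.0407
Normaliser: 0.0828 + 0.0504 + 0.039 + 0.0407 = 0.2129
P(Segment 2 | data) ≈ 0.2367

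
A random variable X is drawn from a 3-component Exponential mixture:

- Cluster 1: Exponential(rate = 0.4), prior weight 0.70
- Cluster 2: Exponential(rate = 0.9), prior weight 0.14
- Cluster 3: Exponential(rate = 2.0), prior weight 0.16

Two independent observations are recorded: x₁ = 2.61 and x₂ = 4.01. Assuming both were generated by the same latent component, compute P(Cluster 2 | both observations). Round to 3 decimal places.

By Bayes' theorem, P(k | x) = π_k f_k(x) / Σ_j π_j f_j(x).
Since both observations come from the same component, the likelihood for component k is f_k(x₁)·f_k(x₂).
  L_1 = [0.140817] × [0.0804362] = 0.0113268
  L_2 = [0.0859181] × [0.024371] = 0.00209391
  L_3 = [0.0108147] × [0.00065764] = 7.11215e-06
Prior × likelihood for each component:
  π_1·L_1 = 0.70 × 0.0113268 = 0.00792878
  π_2·L_2 = 0.14 × 0.00209391 = 0.000293148
  π_3·L_3 = 0.16 × 7.11215e-06 = 1.13794e-06
Normaliser: 0.00792878 + 0.000293148 + 1.13794e-06 = 0.00822306
P(Cluster 2 | data) = 0.000293148 / 0.00822306 ≈ 0.036

0.036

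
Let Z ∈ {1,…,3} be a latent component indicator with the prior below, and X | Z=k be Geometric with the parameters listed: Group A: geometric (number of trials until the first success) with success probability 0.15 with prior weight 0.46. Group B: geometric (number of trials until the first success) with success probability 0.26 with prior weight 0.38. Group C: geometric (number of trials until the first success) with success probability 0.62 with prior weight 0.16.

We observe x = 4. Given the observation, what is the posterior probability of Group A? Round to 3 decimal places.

Posterior ∝ prior × likelihood, so P(k | x) ∝ π_k f_k(x); normalise over all components.
Geometric probabilities:
  L_A = 0.15·(1−0.15)^3 = 0.15·0.614125 = 0.0921187
  L_B = 0.26·(1−0.26)^3 = 0.26·0.405224 = 0.105358
  L_C = 0.62·(1−0.62)^3 = 0.62·0.054872 = 0.0340206
Weight by the priors:
  π_A·L_A = 0.46 × 0.0921187 = 0.0423746
  π_B·L_B = 0.38 × 0.105358 = 0.0400361
  π_C·L_C = 0.16 × 0.0340206 = 0.0054433
Marginal: 0.0423746 + 0.0400361 + 0.0054433 = 0.0878541
P(Group A | 4) = 0.0423746 / 0.0878541 ≈ 0.482

0.482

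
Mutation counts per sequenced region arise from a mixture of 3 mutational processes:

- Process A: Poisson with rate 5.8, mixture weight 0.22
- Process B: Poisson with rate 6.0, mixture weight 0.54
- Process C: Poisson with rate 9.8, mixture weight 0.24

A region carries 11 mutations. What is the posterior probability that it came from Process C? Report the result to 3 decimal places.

Posterior ∝ prior × likelihood, so P(k | x) ∝ π_k f_k(x); normalise over all components.
Evaluate each component's likelihood at the observed value:
  p_A = 0.0189515
  p_B = 0.022529
  p_C = 0.111236
Multiply by the mixture weights:
  π_A·p_A = 0.22 × 0.0189515 = 0.00416934
  π_B·p_B = 0.54 × 0.022529 = 0.0121656
  π_C·p_C = 0.24 × 0.111236 = 0.0266966
Evidence: 0.00416934 + 0.0121656 + 0.0266966 = 0.0430316
So the posterior for Process C is 0.0266966 / 0.0430316 ≈ 0.620.

0.620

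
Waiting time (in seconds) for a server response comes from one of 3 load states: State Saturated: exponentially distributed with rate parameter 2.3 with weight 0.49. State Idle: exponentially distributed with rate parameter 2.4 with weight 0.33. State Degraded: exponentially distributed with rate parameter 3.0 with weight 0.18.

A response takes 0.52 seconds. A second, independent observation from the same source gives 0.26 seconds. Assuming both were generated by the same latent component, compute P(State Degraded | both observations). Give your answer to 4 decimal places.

0.1774

Posterior ∝ prior × likelihood, so P(k | x) ∝ w_k f_k(x); normalise over all components.
Since both observations come from the same component, the likelihood for component k is f_k(x₁)·f_k(x₂).
  p_Saturated = [2.3·e^(−2.3·0.52) = 2.3·e^(−1.1960) = 0.695523] × [1.26479] = 0.879693
  p_Idle = [2.4·e^(−2.4·0.52) = 2.4·e^(−1.2480) = 0.688988] × [1.28591] = 0.885979
  p_Degraded = [3.0·e^(−3.0·0.52) = 3.0·e^(−1.5600) = 0.630408] × [1.37522] = 0.866949
Multiply by the mixture weights:
  w_Saturated·p_Saturated = 0.49 × 0.879693 = 0.43105
  w_Idle·p_Idle = 0.33 × 0.885979 = 0.292373
  w_Degraded·p_Degraded = 0.18 × 0.866949 = 0.156051
Denominator: 0.43105 + 0.292373 + 0.156051 = 0.879474
So the posterior for State Degraded is 0.156051 / 0.879474 ≈ 0.1774.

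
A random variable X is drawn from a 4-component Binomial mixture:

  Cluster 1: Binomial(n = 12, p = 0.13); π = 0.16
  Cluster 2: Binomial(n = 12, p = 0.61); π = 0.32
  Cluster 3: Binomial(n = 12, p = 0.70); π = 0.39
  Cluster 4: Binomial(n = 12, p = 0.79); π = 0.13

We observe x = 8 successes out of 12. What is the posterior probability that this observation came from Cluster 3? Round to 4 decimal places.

The responsibility of component k is w_k f_k(x) divided by Σ_j w_j f_j(x).
Evaluate each component's likelihood at the observed value:
  p_1 = C(12,8)·0.13^8·0.87^4 = 495·8.15731e-08·0.572898 = 2.31328e-05
  p_2 = C(12,8)·0.61^8·0.39^4 = 495·0.0191707·0.0231344 = 0.219534
  p_3 = C(12,8)·0.70^8·0.30^4 = 495·0.057648·0.0081 = 0.23114
  p_4 = C(12,8)·0.79^8·0.21^4 = 495·0.151711·0.00194481 = 0.146049
Unnormalised posteriors:
  w_1·p_1 = 0.16 × 2.31328e-05 = 3.70126e-06
  w_2·p_2 = 0.32 × 0.219534 = 0.070251
  w_3·p_3 = 0.39 × 0.23114 = 0.0901445
  w_4·p_4 = 0.13 × 0.146049 = 0.0189864
Evidence: 3.70126e-06 + 0.070251 + 0.0901445 + 0.0189864 = 0.179386
So the posterior for Cluster 3 is 0.0901445 / 0.179386 ≈ 0.5025.

0.5025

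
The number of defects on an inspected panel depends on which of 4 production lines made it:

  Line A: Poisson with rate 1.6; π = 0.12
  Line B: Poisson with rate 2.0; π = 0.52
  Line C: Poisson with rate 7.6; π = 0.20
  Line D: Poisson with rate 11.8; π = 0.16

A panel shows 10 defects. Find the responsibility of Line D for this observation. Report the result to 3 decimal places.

0.494

By Bayes' theorem, P(k | x) = w_k f_k(x) / Σ_j w_j f_j(x).
Evaluate each component's likelihood at the observed value:
  L_A = 6.11738e-06
  L_B = 3.81899e-05
  L_C = 0.0886614
  L_D = 0.108239
Weight by the priors:
  w_A·L_A = 0.12 × 6.11738e-06 = 7.34086e-07
  w_B·L_B = 0.52 × 3.81899e-05 = 1.98587e-05
  w_C·L_C = 0.20 × 0.0886614 = 0.0177323
  w_D·L_D = 0.16 × 0.108239 = 0.0173182
Marginal: 7.34086e-07 + 1.98587e-05 + 0.0177323 + 0.0173182 = 0.0350711
P(Line D | the observation) ≈ 0.494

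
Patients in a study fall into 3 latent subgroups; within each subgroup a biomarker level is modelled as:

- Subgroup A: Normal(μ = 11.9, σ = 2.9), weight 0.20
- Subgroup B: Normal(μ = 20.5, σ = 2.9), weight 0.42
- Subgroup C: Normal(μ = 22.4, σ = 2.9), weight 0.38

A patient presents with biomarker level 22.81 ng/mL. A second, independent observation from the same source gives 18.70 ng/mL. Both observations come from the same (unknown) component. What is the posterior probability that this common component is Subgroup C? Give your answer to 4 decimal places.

P(component k | x) = π_k·f_k(x) / marginal(x), where marginal(x) = Σ_j π_j·f_j(x).
Since both observations come from the same component, the likelihood for component k is f_k(x₁)·f_k(x₂).
  L_A = [0.000116196] × [0.00880217] = 1.02278e-06
  L_B = [0.100169] × [0.113463] = 0.0113655
  L_C = [0.136198] × [0.0609585] = 0.00830245
Weight by the priors:
  π_A·L_A = 0.20 × 1.02278e-06 = 2.04556e-07
  π_B·L_B = 0.42 × 0.0113655 = 0.00477351
  π_C·L_C = 0.38 × 0.00830245 = 0.00315493
Evidence: 2.04556e-07 + 0.00477351 + 0.00315493 = 0.00792864
P(Subgroup C | x₁,x₂) = 0.00315493 / 0.00792864 ≈ 0.3979

0.3979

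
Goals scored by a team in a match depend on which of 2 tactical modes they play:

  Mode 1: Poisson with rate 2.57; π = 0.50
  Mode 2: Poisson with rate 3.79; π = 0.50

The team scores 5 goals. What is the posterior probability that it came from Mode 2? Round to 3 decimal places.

By Bayes' theorem, P(k | x) = π_k f_k(x) / Σ_j π_j f_j(x).
Component likelihoods at x = 5 goals:
  L_1 = e^(−2.57)·2.57^5/5! = 0.0715068
  L_2 = e^(−3.79)·3.79^5/5! = 0.147244
Weight by the priors:
  π_1·L_1 = 0.50 × 0.0715068 = 0.0357534
  π_2·L_2 = 0.50 × 0.147244 = 0.0736222
Normaliser: 0.0357534 + 0.0736222 = 0.109376
P(Mode 2 | x) = 0.0736222 / 0.109376 ≈ 0.673

0.673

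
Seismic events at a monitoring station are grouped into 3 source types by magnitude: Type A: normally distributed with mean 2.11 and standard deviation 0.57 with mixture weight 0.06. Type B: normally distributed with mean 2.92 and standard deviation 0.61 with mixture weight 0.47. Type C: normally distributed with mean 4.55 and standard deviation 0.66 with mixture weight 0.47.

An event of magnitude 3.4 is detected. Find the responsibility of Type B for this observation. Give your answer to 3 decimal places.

0.775

P(component k | x) = w_k·f_k(x) / marginal(x), where marginal(x) = Σ_j w_j·f_j(x).
Normal densities:
  p_A = (1/(0.57·√(2π)))·exp(−(3.4−2.11)²/(2·0.57²)) = 0.699899·exp(-2.56094) = 0.0540546
  p_B = (1/(0.61·√(2π)))·exp(−(3.4−2.92)²/(2·0.61²)) = 0.654004·exp(-0.30959) = 0.479872
  p_C = (1/(0.66·√(2π)))·exp(−(3.4−4.55)²/(2·0.66²)) = 0.604458·exp(-1.51802) = 0.132464
Prior × likelihood for each component:
  w_A·p_A = 0.06 × 0.0540546 = 0.00324327
  w_B·p_B = 0.47 × 0.479872 = 0.22554
  w_C·p_C = 0.47 × 0.132464 = 0.0622581
Normaliser: 0.00324327 + 0.22554 + 0.0622581 = 0.291041
Responsibility of Type B: 0.22554 / 0.291041 ≈ 0.775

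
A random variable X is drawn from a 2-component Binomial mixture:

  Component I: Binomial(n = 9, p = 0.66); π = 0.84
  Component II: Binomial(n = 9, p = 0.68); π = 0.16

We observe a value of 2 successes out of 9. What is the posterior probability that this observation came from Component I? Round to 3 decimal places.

0.883

Apply Bayes' rule: the posterior for each component is proportional to its prior times its likelihood at x.
Component likelihoods at x = 2 successes out of 9:
  L_I = 0.0082365
  L_II = 0.00571966
Weight by the priors:
  w_I·L_I = 0.84 × 0.0082365 = 0.00691866
  w_II·L_II = 0.16 × 0.00571966 = 0.000915146
Sum: 0.00691866 + 0.000915146 = 0.00783381
P(Component I | x) ≈ 0.883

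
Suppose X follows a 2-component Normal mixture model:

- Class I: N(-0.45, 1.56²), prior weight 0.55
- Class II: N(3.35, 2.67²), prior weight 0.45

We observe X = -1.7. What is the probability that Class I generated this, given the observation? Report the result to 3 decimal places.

0.901

By Bayes' theorem, P(k | x) = π_k f_k(x) / Σ_j π_j f_j(x).
Normal densities:
  L_I = 0.185509
  L_II = 0.0249798
Multiply by the mixture weights:
  π_I·L_I = 0.55 × 0.185509 = 0.10203
  π_II·L_II = 0.45 × 0.0249798 = 0.0112409
Evidence: 0.10203 + 0.0112409 = 0.113271
Responsibility of Class I: 0.10203 / 0.113271 ≈ 0.901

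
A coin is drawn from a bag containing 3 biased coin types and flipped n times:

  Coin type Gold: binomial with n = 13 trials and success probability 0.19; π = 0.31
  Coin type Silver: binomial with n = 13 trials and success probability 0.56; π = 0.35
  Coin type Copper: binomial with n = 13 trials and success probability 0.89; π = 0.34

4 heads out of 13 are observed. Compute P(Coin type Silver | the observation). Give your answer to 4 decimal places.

P(component k | x) = w_k·f_k(x) / marginal(x), where marginal(x) = Σ_j w_j·f_j(x).
Component likelihoods at x = 4 heads out of 13:
  L_Gold = C(13,4)·0.19^4·0.81^9 = 715·0.00130321·0.150095 = 0.139857
  L_Silver = C(13,4)·0.56^4·0.44^9 = 715·0.098345·0.000618122 = 0.0434643
  L_Copper = C(13,4)·0.89^4·0.11^9 = 715·0.627422·2.35795e-09 = 1.05779e-06
Weight by the priors:
  w_Gold·L_Gold = 0.31 × 0.139857 = 0.0433558
  w_Silver·L_Silver = 0.35 × 0.0434643 = 0.0152125
  w_Copper·L_Copper = 0.34 × 1.05779e-06 = 3.59649e-07
Normaliser: 0.0433558 + 0.0152125 + 3.59649e-07 = 0.0585687
So the posterior for Coin type Silver is 0.0152125 / 0.0585687 ≈ 0.2597.

0.2597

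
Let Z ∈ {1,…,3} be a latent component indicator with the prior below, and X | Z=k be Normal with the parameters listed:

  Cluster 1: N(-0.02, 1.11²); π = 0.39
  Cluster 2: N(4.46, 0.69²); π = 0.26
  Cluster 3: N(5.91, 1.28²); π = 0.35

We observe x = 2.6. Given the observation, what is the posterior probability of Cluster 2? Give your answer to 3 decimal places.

By Bayes' theorem, P(k | x) = P(Z=k) f_k(x) / Σ_j P(Z=j) f_j(x).
Evaluate each component's likelihood at the observed value:
  L_1 = (1/(1.11·√(2π)))·exp(−(2.6−-0.02)²/(2·1.11²)) = 0.359407·exp(-2.78565) = 0.0221715
  L_2 = (1/(0.69·√(2π)))·exp(−(2.6−4.46)²/(2·0.69²)) = 0.578177·exp(-3.63327) = 0.015281
  L_3 = (1/(1.28·√(2π)))·exp(−(2.6−5.91)²/(2·1.28²)) = 0.311674·exp(-3.34354) = 0.0110058
Multiply by the mixture weights:
  P(Z=1)·L_1 = 0.39 × 0.0221715 = 0.00864687
  P(Z=2)·L_2 = 0.26 × 0.015281 = 0.00397306
  P(Z=3)·L_3 = 0.35 × 0.0110058 = 0.00385202
Marginal: 0.00864687 + 0.00397306 + 0.00385202 = 0.016472
So the posterior for Cluster 2 is 0.00397306 / 0.016472 ≈ 0.241.

0.241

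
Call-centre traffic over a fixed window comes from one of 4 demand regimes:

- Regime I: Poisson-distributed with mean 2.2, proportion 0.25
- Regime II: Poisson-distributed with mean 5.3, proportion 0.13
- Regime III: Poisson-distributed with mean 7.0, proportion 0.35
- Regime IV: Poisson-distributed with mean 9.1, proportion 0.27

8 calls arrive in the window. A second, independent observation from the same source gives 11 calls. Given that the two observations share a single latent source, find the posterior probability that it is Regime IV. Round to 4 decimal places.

The responsibility of component k is P(Z=k) f_k(x) divided by Σ_j P(Z=j) f_j(x).
Since both observations come from the same component, the likelihood for component k is f_k(x₁)·f_k(x₂).
  L_I = [e^(−2.2)·2.2^8/8! = 0.00150804] × [1.62198e-05] = 2.44601e-08
  L_II = [e^(−5.3)·5.3^8/8! = 0.0770772] × [0.0115909] = 0.000893396
  L_III = [e^(−7.0)·7.0^8/8! = 0.130377] × [0.0451712] = 0.0058893
  L_IV = [e^(−9.1)·9.1^8/8! = 0.130236] × [0.0991334] = 0.0129107
Multiply by the mixture weights:
  P(Z=I)·L_I = 0.25 × 2.44601e-08 = 6.11504e-09
  P(Z=II)·L_II = 0.13 × 0.000893396 = 0.000116141
  P(Z=III)·L_III = 0.35 × 0.0058893 = 0.00206126
  P(Z=IV)·L_IV = 0.27 × 0.0129107 = 0.0034859
Denominator: 6.11504e-09 + 0.000116141 + 0.00206126 + 0.0034859 = 0.0056633
Responsibility of Regime IV: 0.0034859 / 0.0056633 ≈ 0.6155

0.6155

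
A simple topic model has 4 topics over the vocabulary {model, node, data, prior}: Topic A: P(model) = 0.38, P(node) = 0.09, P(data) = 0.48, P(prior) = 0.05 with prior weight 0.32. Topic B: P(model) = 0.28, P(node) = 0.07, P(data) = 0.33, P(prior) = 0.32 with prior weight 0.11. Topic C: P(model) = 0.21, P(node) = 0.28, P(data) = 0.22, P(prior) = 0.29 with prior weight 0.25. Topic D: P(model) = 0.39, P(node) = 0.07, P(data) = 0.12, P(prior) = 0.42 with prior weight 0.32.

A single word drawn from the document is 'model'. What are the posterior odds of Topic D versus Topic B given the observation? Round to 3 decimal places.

The posterior odds equal the prior odds times the likelihood ratio: (π_i/π_j)·(f_i(x)/f_j(x)).
Evaluate each component's likelihood at the observed value:
  L_A = P(model | comp) = 0.38
  L_B = P(model | comp) = 0.28
  L_C = P(model | comp) = 0.21
  L_D = P(model | comp) = 0.39
0.1248 / 0.0308 ≈ 4.052

4.052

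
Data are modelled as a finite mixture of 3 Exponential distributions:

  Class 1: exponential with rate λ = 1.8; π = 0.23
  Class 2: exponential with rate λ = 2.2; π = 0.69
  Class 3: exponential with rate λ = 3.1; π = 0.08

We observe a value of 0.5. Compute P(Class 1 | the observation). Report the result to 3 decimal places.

0.232

P(component k | x) = w_k·f_k(x) / marginal(x), where marginal(x) = Σ_j w_j·f_j(x).
Component likelihoods at x = 0.5:
  L_1 = 1.8·e^(−1.8·0.5) = 1.8·e^(−0.9000) = 0.731825
  L_2 = 2.2·e^(−2.2·0.5) = 2.2·e^(−1.1000) = 0.732316
  L_3 = 3.1·e^(−3.1·0.5) = 3.1·e^(−1.5500) = 0.657969
Prior × likelihood for each component:
  w_1·L_1 = 0.23 × 0.731825 = 0.16832
  w_2·L_2 = 0.69 × 0.732316 = 0.505298
  w_3·L_3 = 0.08 × 0.657969 = 0.0526375
Normaliser: 0.16832 + 0.505298 + 0.0526375 = 0.726256
So the posterior for Class 1 is 0.16832 / 0.726256 ≈ 0.232.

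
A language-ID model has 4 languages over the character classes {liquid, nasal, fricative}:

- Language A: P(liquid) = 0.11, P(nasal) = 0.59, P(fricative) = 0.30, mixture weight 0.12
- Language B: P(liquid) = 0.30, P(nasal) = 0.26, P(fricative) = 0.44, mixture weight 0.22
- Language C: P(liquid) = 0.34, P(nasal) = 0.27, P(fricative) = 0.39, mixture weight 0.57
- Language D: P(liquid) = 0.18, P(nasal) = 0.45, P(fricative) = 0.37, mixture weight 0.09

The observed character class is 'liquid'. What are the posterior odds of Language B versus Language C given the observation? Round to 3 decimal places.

The posterior odds equal the prior odds times the likelihood ratio: (π_i/π_j)·(f_i(x)/f_j(x)).
Component likelihoods at x = 'liquid':
  f_A = P(liquid | comp) = 0.11
  f_B = P(liquid | comp) = 0.30
  f_C = P(liquid | comp) = 0.34
  f_D = P(liquid | comp) = 0.18
0.066 / 0.1938 ≈ 0.341

0.341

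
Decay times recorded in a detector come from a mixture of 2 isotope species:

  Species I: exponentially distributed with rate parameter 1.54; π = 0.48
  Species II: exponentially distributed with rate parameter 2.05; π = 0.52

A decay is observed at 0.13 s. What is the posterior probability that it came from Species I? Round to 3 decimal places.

Posterior ∝ prior × likelihood, so P(k | x) ∝ w_k f_k(x); normalise over all components.
Exponential densities:
  p_I = 1.26059
  p_II = 1.57041
Weight by the priors:
  w_I·p_I = 0.48 × 1.26059 = 0.605085
  w_II·p_II = 0.52 × 1.57041 = 0.816616
Normaliser: 0.605085 + 0.816616 = 1.4217
P(Species I | x) ≈ 0.426

0.426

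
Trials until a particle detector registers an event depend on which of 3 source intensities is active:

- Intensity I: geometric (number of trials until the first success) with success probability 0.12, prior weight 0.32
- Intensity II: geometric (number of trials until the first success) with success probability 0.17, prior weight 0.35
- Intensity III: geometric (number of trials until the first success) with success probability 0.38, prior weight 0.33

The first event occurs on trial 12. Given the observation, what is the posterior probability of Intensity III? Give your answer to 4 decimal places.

Apply Bayes' rule: the posterior for each component is proportional to its prior times its likelihood at x.
Geometric probabilities:
  p_I = 0.0294097
  p_II = 0.0218931
  p_III = 0.00197739
Multiply by the mixture weights:
  π_I·p_I = 0.32 × 0.0294097 = 0.0094111
  π_II·p_II = 0.35 × 0.0218931 = 0.0076626
  π_III·p_III = 0.33 × 0.00197739 = 0.000652538
Sum: 0.0094111 + 0.0076626 + 0.000652538 = 0.0177262
So the posterior for Intensity III is 0.000652538 / 0.0177262 ≈ 0.0368.

0.0368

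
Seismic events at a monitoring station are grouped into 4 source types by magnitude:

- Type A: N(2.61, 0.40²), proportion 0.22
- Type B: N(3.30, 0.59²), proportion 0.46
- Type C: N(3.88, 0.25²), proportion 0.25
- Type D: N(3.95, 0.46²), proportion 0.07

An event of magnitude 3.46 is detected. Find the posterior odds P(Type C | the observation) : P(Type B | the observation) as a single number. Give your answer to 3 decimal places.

0.324

The posterior odds equal the prior odds times the likelihood ratio: (π_i/π_j)·(f_i(x)/f_j(x)).
Evaluate each component's likelihood at the observed value:
  L_A = 0.104302
  L_B = 0.651761
  L_C = 0.389129
  L_D = 0.491765
Posterior odds = (π_C·L_C) / (π_B·L_B) = (0.25·0.389129) / (0.46·0.651761) = 0.0972823 / 0.29981 ≈ 0.324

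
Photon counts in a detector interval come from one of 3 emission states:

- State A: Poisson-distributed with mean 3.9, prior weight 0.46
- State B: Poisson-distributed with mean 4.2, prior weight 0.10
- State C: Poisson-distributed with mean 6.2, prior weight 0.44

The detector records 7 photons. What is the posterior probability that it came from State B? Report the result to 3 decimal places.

P(component k | x) = π_k·f_k(x) / marginal(x), where marginal(x) = Σ_j π_j·f_j(x).
Evaluate each component's likelihood at the observed value:
  L_A = 0.0551154
  L_B = 0.0685927
  L_C = 0.141803
Weight by the priors:
  π_A·L_A = 0.46 × 0.0551154 = 0.0253531
  π_B·L_B = 0.10 × 0.0685927 = 0.00685927
  π_C·L_C = 0.44 × 0.141803 = 0.0623933
Sum: 0.0253531 + 0.00685927 + 0.0623933 = 0.0946057
P(State B | x) ≈ 0.073

0.073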